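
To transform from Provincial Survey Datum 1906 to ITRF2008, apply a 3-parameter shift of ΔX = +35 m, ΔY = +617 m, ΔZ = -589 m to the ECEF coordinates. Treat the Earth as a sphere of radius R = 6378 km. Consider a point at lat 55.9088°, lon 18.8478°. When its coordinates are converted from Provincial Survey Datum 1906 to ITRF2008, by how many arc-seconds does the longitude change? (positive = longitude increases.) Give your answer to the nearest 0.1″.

Δλ = 33.0″

sin φ = 0.828146, cos φ = 0.560512, sin λ = 0.323055, cos λ = 0.946380.
East component: ΔE = −sin λ·ΔX + cos λ·ΔY = −(0.323055)(35) + (0.946380)(617) = 572.61 m.
1° of latitude spans πR/180 = 111317 m; at latitude φ, 1° of longitude spans that × cos φ = 62394.5 m, so Δλ = 572.61 / 62394.5 × 3600 = 33.038″.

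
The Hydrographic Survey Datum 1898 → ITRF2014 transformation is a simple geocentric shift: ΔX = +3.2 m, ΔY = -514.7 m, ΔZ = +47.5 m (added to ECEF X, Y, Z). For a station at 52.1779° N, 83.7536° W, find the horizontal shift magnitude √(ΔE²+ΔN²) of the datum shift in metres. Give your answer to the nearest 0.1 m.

At φ = 52.1779°, λ = -83.7536°: sin φ = 0.789919, cos φ = 0.613212, sin λ = -0.994063, cos λ = 0.108804.
ΔE = −sin λ·ΔX + cos λ·ΔY = −(-0.994063)·(3.2) + (0.108804)·(-514.7) = -52.82 m.
ΔN = −sin φ cos λ·ΔX − sin φ sin λ·ΔY + cos φ·ΔZ = −(0.789919)(0.108804)(3.2) − (0.789919)(-0.994063)(-514.7) + (0.613212)(47.5) = -375.30 m.
Horizontal magnitude = √(ΔE² + ΔN²) = √((-52.82)² + (-375.30)²) = 379.00 m.

379.0 m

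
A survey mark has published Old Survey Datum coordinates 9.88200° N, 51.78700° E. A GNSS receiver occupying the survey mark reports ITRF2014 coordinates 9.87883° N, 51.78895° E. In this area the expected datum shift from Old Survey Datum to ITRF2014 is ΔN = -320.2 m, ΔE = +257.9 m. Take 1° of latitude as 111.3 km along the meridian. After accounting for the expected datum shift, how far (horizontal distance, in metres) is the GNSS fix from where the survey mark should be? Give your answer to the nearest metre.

Observed coordinate differences: Δφ = -0.00317°, Δλ = +0.00195°.
Converting to metres (1° lat = 111300 m, cos φ = 0.985163): observed ΔN = -352.8 m, observed ΔE = 213.8 m.
Subtracting the expected shift leaves a residual of -352.8 − (-320.2) = -32.6 m north and 213.8 − (257.9) = -44.1 m east.
Residual distance = √((-32.6)² + (-44.1)²) = 54.8 m.

55 m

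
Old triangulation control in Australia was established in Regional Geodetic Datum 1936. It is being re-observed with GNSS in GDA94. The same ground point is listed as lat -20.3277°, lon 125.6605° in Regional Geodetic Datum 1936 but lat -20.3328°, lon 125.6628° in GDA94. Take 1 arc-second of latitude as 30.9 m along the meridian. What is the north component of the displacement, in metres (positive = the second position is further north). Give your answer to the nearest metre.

Δφ = -20.3328° − -20.3277° = -0.0051°; Δλ = 125.6628° − 125.6605° = +0.0023°.
1° of latitude = 3600 × 30.90 = 111240 m.
ΔN = Δφ × 111240 = -567.3 m; ΔE = Δλ × 111240 × cos(-20.3277°) = +0.0023 × 111240 × 0.937721 = 239.9 m.

ΔN = -567 m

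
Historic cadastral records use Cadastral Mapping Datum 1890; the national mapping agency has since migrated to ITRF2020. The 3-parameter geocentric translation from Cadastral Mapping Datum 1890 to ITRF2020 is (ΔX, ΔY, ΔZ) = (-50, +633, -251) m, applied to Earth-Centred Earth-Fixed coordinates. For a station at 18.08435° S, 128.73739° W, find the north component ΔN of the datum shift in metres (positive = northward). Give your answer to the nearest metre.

ΔN = -382 m

The local north axis is (−sin φ cos λ, −sin φ sin λ, cos φ), giving ΔN = 9.712 − 153.270 − 238.601 = -382.16 m.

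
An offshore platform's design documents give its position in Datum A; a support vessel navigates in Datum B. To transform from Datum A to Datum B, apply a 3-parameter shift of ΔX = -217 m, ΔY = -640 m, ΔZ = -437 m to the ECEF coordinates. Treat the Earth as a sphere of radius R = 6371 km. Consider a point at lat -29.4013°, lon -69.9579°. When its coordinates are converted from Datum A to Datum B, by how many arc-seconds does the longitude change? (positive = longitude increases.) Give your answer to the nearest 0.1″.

Δλ = -15.7″

sin φ = -0.490924, cos φ = 0.871203, sin λ = -0.939441, cos λ = 0.342711.
East component: ΔE = −sin λ·ΔX + cos λ·ΔY = −(-0.939441)(-217) + (0.342711)(-640) = -423.19 m.
1° of latitude spans πR/180 = 111195 m; at latitude φ, 1° of longitude spans that × cos φ = 96873.3 m, so Δλ = -423.19 / 96873.3 × 3600 = -15.727″.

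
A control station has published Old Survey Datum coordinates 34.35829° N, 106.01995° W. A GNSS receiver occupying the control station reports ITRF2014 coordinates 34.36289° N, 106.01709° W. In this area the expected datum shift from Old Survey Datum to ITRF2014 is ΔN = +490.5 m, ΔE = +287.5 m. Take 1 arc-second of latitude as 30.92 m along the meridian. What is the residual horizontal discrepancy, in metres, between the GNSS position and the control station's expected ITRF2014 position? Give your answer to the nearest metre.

Observed coordinate differences: Δφ = +0.00460°, Δλ = +0.00286°.
Converting to metres (1° lat = 111312 m, cos φ = 0.825525): observed ΔN = 512.0 m, observed ΔE = 262.8 m.
Subtracting the expected shift leaves a residual of 512.0 − (490.5) = 21.5 m north and 262.8 − (287.5) = -24.7 m east.
Residual distance = √(21.5² + (-24.7)²) = 32.8 m.

33 m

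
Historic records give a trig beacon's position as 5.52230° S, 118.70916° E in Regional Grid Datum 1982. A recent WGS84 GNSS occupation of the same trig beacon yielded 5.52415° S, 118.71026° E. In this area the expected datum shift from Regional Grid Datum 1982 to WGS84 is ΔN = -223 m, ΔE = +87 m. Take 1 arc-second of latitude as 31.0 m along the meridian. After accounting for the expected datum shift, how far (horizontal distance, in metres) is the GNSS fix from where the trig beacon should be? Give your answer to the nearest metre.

Observed coordinate differences: Δφ = -0.00185°, Δλ = +0.00110°.
Converting to metres (1° lat = 111600 m, cos φ = 0.995359): observed ΔN = -206.5 m, observed ΔE = 122.2 m.
Subtracting the expected shift leaves a residual of -206.5 − (-223) = 16.5 m north and 122.2 − (87) = 35.2 m east.
Residual distance = √(16.5² + 35.2²) = 38.9 m.

39 m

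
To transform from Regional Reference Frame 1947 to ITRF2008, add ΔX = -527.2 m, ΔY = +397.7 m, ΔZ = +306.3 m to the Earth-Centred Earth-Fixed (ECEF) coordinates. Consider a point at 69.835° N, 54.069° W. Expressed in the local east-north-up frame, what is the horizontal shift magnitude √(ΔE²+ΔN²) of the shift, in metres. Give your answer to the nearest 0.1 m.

The local east axis at (φ, λ) is (−sin λ, cos λ, 0), so ΔE = −sin(-54.069°)·(-527.2) + cos(-54.069°)·397.7 = -193.51 m.
The local north axis is (−sin φ cos λ, −sin φ sin λ, cos φ), giving ΔN = 290.404 + 302.288 + 105.589 = 698.28 m.
Horizontal magnitude = √(ΔE² + ΔN²) = √((-193.51)² + 698.28²) = 724.60 m.

724.6 m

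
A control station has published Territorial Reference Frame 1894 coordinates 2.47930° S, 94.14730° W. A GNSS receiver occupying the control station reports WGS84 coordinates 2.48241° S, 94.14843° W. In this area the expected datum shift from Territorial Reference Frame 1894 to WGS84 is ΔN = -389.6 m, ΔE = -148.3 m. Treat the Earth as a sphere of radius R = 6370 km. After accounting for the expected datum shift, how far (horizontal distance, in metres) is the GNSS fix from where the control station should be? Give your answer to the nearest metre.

Observed coordinate differences: Δφ = -0.00311°, Δλ = -0.00113°.
Converting to metres (1° lat = 111177 m, cos φ = 0.999064): observed ΔN = -345.8 m, observed ΔE = -125.5 m.
Subtracting the expected shift leaves a residual of -345.8 − (-389.6) = 43.8 m north and -125.5 − (-148.3) = 22.8 m east.
Residual distance = √(43.8² + 22.8²) = 49.4 m.

49 m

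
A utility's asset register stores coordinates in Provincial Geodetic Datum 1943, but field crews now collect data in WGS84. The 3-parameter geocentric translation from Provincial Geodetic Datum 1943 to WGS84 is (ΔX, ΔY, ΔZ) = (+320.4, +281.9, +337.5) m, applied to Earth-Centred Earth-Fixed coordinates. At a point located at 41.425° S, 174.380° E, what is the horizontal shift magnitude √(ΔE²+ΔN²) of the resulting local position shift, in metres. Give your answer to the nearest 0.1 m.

317.7 m

The local east axis at (φ, λ) is (−sin λ, cos λ, 0), so ΔE = −sin(174.380°)·320.4 + cos(174.380°)·281.9 = -311.92 m.
The local north axis is (−sin φ cos λ, −sin φ sin λ, cos φ), giving ΔN = -210.970 + 18.266 + 253.065 = 60.36 m.
Horizontal magnitude = √(ΔE² + ΔN²) = √((-311.92)² + 60.36²) = 317.71 m.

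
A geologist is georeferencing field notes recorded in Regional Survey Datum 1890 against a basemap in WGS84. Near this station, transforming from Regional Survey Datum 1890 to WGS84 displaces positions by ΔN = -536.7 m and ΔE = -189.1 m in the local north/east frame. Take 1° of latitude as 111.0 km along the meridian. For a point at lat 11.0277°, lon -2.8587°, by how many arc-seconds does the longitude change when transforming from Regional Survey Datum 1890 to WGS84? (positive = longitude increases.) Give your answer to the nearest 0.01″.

At latitude 11.0277°, cos φ = 0.981535.
1° of longitude at this latitude = 111.0 × cos φ = 108.95 km, so Δλ = -189.1 / 108950.4 = -0.0017357° = -6.248″.

Δλ = -6.25″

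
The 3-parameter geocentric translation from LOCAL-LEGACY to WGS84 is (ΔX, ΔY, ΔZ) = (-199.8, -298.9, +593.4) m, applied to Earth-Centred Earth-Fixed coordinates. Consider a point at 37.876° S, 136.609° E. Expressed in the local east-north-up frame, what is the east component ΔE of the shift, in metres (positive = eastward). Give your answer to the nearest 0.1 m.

At φ = -37.876°, λ = 136.609°: sin φ = -0.613955, cos φ = 0.789341, sin λ = 0.686973, cos λ = -0.726683.
ΔE = −sin λ·ΔX + cos λ·ΔY = −(0.686973)·(-199.8) + (-0.726683)·(-298.9) = 354.46 m.

ΔE = 354.5 m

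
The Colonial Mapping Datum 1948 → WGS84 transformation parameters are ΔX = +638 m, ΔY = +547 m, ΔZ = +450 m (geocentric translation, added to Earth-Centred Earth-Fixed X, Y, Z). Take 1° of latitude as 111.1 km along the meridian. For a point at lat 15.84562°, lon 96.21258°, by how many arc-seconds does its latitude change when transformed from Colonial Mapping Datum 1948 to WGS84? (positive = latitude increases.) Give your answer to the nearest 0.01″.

Δφ = 9.83″

sin φ = 0.273046, cos φ = 0.962001, sin λ = 0.994127, cos λ = -0.108218.
North component: ΔN = −sin φ cos λ·ΔX − sin φ sin λ·ΔY + cos φ·ΔZ = −(0.273046)(-0.108218)(638) − (0.273046)(0.994127)(547) + (0.962001)(450) = 303.27 m.
1° of latitude spans 111100 m, so Δφ = 303.27 / 111100 × 3600 = 9.827″.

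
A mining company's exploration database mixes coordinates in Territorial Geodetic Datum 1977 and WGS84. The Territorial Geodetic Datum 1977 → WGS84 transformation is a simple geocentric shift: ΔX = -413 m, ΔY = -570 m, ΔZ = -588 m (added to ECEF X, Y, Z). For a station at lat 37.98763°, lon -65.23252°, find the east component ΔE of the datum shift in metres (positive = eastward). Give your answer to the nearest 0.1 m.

At φ = 37.98763°, λ = -65.23252°: sin φ = 0.615491, cos φ = 0.788144, sin λ = -0.908015, cos λ = 0.418937.
ΔE = −sin λ·ΔX + cos λ·ΔY = −(-0.908015)·(-413) + (0.418937)·(-570) = -613.80 m.

ΔE = -613.8 m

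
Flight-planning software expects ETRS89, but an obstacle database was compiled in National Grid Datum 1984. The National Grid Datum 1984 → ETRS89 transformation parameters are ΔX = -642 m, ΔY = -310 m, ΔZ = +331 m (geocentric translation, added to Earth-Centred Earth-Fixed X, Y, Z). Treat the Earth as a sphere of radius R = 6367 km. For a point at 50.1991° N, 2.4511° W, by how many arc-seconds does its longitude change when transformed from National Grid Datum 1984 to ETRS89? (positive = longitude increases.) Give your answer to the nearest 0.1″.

sin φ = 0.768273, cos φ = 0.640122, sin λ = -0.042767, cos λ = 0.999085.
East component: ΔE = −sin λ·ΔX + cos λ·ΔY = −(-0.042767)(-642) + (0.999085)(-310) = -337.17 m.
1° of latitude spans πR/180 = 111125 m; at latitude φ, 1° of longitude spans that × cos φ = 71133.6 m, so Δλ = -337.17 / 71133.6 × 3600 = -17.064″.

Δλ = -17.1″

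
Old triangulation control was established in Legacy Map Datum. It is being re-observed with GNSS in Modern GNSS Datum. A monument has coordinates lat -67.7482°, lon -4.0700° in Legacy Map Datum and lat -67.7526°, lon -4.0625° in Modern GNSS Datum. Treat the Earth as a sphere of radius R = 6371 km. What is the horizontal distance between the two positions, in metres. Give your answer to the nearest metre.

582 m

Δφ = -67.7526° − -67.7482° = -0.0044°; Δλ = -4.0625° − -4.0700° = +0.0075°.
1° along a meridian = πR/180 = 111195 m.
ΔN = Δφ × 111195 = -489.3 m; ΔE = Δλ × 111195 × cos(-67.7482°) = +0.0075 × 111195 × 0.378678 = 315.8 m.
Distance = √(ΔE² + ΔN²) = √(315.8² + (-489.3)²) = 582.3 m.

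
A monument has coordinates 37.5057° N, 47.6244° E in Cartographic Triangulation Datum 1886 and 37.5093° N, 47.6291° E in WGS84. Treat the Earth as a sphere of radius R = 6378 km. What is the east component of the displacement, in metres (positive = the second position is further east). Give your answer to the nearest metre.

Δφ = 37.5093° − 37.5057° = +0.0036°; Δλ = 47.6291° − 47.6244° = +0.0047°.
1° along a meridian = πR/180 = 111317 m.
ΔN = Δφ × 111317 = 400.7 m; ΔE = Δλ × 111317 × cos(37.5057°) = +0.0047 × 111317 × 0.793293 = 415.0 m.

ΔE = 415 m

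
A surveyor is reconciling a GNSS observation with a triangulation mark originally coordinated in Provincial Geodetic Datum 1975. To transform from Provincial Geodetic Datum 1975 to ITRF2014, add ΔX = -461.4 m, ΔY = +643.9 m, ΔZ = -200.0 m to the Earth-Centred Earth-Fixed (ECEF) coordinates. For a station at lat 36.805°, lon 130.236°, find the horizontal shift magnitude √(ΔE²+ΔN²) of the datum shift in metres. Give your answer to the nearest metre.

The local east axis at (φ, λ) is (−sin λ, cos λ, 0), so ΔE = −sin(130.236°)·(-461.4) + cos(130.236°)·643.9 = -63.69 m.
The local north axis is (−sin φ cos λ, −sin φ sin λ, cos φ), giving ΔN = -178.551 − 294.483 − 160.136 = -633.17 m.
Horizontal magnitude = √(ΔE² + ΔN²) = √((-63.69)² + (-633.17)²) = 636.36 m.

636 m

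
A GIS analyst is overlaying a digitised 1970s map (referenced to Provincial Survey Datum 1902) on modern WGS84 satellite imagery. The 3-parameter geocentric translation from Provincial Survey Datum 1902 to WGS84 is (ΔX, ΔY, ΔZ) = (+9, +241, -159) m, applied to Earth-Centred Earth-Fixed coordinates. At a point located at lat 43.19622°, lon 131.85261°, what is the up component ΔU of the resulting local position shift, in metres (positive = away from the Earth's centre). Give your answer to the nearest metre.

ΔU = 18 m

At φ = 43.19622°, λ = 131.85261°: sin φ = 0.684499, cos φ = 0.729014, sin λ = 0.744864, cos λ = -0.667217.
ΔU = cos φ cos λ·ΔX + cos φ sin λ·ΔY + sin φ·ΔZ = (0.729014)(-0.667217)(9) + (0.729014)(0.744864)(241) + (0.684499)(-159) = 17.65 m.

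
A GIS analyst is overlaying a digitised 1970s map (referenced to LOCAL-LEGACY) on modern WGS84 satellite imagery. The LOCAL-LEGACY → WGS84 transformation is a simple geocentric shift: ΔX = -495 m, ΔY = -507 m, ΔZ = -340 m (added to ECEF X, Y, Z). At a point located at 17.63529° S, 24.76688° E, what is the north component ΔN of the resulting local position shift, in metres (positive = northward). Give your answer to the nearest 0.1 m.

ΔN = -524.5 m

The local north axis is (−sin φ cos λ, −sin φ sin λ, cos φ), giving ΔN = -136.170 − 64.347 − 324.021 = -524.54 m.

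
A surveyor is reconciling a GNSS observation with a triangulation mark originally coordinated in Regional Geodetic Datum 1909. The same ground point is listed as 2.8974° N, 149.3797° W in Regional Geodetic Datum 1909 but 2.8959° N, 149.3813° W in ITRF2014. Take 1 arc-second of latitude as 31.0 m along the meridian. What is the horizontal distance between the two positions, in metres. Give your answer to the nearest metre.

245 m

Δφ = 2.8959° − 2.8974° = -0.0015°; Δλ = -149.3813° − -149.3797° = -0.0016°.
1° of latitude = 3600 × 31.00 = 111600 m.
ΔN = Δφ × 111600 = -167.4 m; ΔE = Δλ × 111600 × cos(2.8974°) = -0.0016 × 111600 × 0.998722 = -178.3 m.
Distance = √(ΔE² + ΔN²) = √((-178.3)² + (-167.4)²) = 244.6 m.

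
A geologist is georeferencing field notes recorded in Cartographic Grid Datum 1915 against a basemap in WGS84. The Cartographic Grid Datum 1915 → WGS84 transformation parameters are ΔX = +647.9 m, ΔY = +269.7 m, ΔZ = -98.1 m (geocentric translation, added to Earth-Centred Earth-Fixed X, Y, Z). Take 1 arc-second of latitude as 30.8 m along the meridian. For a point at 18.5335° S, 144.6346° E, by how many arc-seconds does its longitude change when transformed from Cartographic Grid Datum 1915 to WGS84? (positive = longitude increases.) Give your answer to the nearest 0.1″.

sin φ = -0.317859, cos φ = 0.948138, sin λ = 0.578789, cos λ = -0.815477.
East component: ΔE = −sin λ·ΔX + cos λ·ΔY = −(0.578789)(647.9) + (-0.815477)(269.7) = -594.93 m.
1° of latitude spans 3600 × 30.80 = 110880 m; at latitude φ, 1° of longitude spans that × cos φ = 105129.5 m, so Δλ = -594.93 / 105129.5 × 3600 = -20.373″.

Δλ = -20.4″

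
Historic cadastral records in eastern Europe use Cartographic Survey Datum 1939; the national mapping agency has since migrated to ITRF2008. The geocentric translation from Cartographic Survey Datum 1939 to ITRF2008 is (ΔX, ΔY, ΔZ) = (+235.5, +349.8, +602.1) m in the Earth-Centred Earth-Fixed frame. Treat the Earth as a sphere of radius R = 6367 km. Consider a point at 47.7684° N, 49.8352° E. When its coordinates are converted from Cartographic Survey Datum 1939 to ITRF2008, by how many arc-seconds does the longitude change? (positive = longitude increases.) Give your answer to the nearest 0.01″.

sin φ = 0.740434, cos φ = 0.672129, sin λ = 0.764192, cos λ = 0.644988.
East component: ΔE = −sin λ·ΔX + cos λ·ΔY = −(0.764192)(235.5) + (0.644988)(349.8) = 45.65 m.
1° of latitude spans πR/180 = 111125 m; at latitude φ, 1° of longitude spans that × cos φ = 74690.4 m, so Δλ = 45.65 / 74690.4 × 3600 = 2.200″.

Δλ = 2.20″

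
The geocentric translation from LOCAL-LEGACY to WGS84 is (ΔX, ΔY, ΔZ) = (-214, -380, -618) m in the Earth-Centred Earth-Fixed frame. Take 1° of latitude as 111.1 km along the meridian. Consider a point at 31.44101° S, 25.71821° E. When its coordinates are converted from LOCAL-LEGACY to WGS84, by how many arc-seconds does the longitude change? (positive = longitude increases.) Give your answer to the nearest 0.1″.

Δλ = -9.5″

sin φ = -0.521620, cos φ = 0.853178, sin λ = 0.433945, cos λ = 0.900939.
East component: ΔE = −sin λ·ΔX + cos λ·ΔY = −(0.433945)(-214) + (0.900939)(-380) = -249.49 m.
1° of latitude spans 111100 m; at latitude φ, 1° of longitude spans that × cos φ = 94788.0 m, so Δλ = -249.49 / 94788.0 × 3600 = -9.476″.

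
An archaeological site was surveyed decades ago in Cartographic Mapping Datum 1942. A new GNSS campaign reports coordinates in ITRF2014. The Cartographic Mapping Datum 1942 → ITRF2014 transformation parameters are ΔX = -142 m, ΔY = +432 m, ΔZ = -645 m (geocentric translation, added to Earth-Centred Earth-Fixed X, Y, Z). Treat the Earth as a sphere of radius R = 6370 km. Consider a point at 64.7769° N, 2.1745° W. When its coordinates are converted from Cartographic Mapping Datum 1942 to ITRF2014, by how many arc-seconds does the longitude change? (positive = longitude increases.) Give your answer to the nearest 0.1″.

Δλ = 32.4″

sin φ = 0.904655, cos φ = 0.426144, sin λ = -0.037943, cos λ = 0.999280.
East component: ΔE = −sin λ·ΔX + cos λ·ΔY = −(-0.037943)(-142) + (0.999280)(432) = 426.30 m.
1° of latitude spans πR/180 = 111177 m; at latitude φ, 1° of longitude spans that × cos φ = 47377.6 m, so Δλ = 426.30 / 47377.6 × 3600 = 32.393″.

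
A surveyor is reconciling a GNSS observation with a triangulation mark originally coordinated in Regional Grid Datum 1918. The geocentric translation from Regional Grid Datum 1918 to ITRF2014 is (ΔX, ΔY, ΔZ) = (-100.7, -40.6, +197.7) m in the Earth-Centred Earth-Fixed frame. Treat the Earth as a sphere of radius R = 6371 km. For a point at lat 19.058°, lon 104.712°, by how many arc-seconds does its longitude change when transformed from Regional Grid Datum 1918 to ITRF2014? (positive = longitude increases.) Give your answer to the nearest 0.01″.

Δλ = 3.69″

sin φ = 0.326525, cos φ = 0.945189, sin λ = 0.967215, cos λ = -0.253961.
East component: ΔE = −sin λ·ΔX + cos λ·ΔY = −(0.967215)(-100.7) + (-0.253961)(-40.6) = 107.71 m.
1° of latitude spans πR/180 = 111195 m; at latitude φ, 1° of longitude spans that × cos φ = 105100.2 m, so Δλ = 107.71 / 105100.2 × 3600 = 3.689″.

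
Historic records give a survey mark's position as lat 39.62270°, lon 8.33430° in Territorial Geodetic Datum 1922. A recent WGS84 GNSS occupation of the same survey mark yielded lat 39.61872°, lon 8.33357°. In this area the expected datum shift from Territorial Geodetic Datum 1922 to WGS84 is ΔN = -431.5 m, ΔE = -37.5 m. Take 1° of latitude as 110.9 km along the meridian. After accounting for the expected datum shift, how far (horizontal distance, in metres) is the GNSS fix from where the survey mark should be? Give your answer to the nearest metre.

27 m

Observed coordinate differences: Δφ = -0.00398°, Δλ = -0.00073°.
Converting to metres (1° lat = 110900 m, cos φ = 0.770261): observed ΔN = -441.4 m, observed ΔE = -62.4 m.
Subtracting the expected shift leaves a residual of -441.4 − (-431.5) = -9.9 m north and -62.4 − (-37.5) = -24.9 m east.
Residual distance = √((-9.9)² + (-24.9)²) = 26.8 m.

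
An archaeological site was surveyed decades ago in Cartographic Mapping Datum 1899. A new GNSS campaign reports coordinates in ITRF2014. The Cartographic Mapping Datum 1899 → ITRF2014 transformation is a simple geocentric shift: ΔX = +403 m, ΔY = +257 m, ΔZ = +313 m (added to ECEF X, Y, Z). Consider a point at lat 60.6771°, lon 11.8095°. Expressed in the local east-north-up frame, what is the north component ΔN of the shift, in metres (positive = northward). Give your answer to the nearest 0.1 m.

ΔN = -236.5 m

The local north axis is (−sin φ cos λ, −sin φ sin λ, cos φ), giving ΔN = -343.928 − 45.858 + 153.286 = -236.50 m.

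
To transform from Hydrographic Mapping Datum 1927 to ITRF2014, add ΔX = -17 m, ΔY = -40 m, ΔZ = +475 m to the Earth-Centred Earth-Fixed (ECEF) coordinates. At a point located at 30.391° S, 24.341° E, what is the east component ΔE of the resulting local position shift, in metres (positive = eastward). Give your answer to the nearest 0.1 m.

ΔE = -29.4 m

At φ = -30.391°, λ = 24.341°: sin φ = -0.505898, cos φ = 0.862593, sin λ = 0.412166, cos λ = 0.911109.
ΔE = −sin λ·ΔX + cos λ·ΔY = −(0.412166)·(-17) + (0.911109)·(-40) = -29.44 m.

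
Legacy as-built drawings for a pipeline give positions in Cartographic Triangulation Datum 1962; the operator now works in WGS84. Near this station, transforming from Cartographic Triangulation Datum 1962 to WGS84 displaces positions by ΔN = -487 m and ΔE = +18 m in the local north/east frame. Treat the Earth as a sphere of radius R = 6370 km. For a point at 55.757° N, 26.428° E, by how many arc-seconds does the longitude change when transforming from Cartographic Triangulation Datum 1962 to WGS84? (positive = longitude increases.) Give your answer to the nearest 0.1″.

Δλ = 1.0″

At latitude 55.757°, cos φ = 0.562704.
One radian of longitude at latitude φ spans R cos φ, so Δλ = ΔE / (R cos φ) = 18.0 / (6370000 × 0.562704) = 5.0217e-06 rad = 1.036″.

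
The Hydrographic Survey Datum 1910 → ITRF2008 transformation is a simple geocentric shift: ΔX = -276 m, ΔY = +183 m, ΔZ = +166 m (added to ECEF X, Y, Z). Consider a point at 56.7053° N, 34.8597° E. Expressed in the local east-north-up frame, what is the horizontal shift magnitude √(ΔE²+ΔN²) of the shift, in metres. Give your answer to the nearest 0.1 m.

The local east axis at (φ, λ) is (−sin λ, cos λ, 0), so ΔE = −sin(34.8597°)·(-276) + cos(34.8597°)·183 = 307.91 m.
The local north axis is (−sin φ cos λ, −sin φ sin λ, cos φ), giving ΔN = 189.299 − 87.428 + 91.125 = 193.00 m.
Horizontal magnitude = √(ΔE² + ΔN²) = √(307.91² + 193.00²) = 363.40 m.

363.4 m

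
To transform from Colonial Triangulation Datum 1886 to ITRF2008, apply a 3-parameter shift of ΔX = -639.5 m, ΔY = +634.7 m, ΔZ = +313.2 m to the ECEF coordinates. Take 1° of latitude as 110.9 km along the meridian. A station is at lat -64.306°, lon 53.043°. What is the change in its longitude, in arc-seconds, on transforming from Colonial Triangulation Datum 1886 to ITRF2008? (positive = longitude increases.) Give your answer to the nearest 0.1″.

sin φ = -0.901122, cos φ = 0.433565, sin λ = 0.799087, cos λ = 0.601215.
East component: ΔE = −sin λ·ΔX + cos λ·ΔY = −(0.799087)(-639.5) + (0.601215)(634.7) = 892.61 m.
1° of latitude spans 110900 m; at latitude φ, 1° of longitude spans that × cos φ = 48082.3 m, so Δλ = 892.61 / 48082.3 × 3600 = 66.831″.

Δλ = 66.8″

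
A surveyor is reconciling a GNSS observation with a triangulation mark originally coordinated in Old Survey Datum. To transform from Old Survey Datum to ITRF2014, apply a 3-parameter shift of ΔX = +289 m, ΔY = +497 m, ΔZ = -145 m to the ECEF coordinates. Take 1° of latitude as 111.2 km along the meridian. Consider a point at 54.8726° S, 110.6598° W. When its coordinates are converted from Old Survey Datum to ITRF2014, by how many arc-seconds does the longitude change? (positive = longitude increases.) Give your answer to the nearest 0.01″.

sin φ = -0.817875, cos φ = 0.575396, sin λ = -0.935692, cos λ = -0.352818.
East component: ΔE = −sin λ·ΔX + cos λ·ΔY = −(-0.935692)(289) + (-0.352818)(497) = 95.06 m.
1° of latitude spans 111200 m; at latitude φ, 1° of longitude spans that × cos φ = 63984.1 m, so Δλ = 95.06 / 63984.1 × 3600 = 5.349″.

Δλ = 5.35″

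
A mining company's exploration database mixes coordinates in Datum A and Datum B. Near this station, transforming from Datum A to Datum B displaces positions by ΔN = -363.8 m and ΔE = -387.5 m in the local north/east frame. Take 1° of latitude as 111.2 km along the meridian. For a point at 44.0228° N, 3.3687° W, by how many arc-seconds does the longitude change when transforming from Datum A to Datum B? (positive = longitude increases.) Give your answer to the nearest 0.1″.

At latitude 44.0228°, cos φ = 0.719063.
1° of longitude at this latitude = 111.2 × cos φ = 79.96 km, so Δλ = -387.5 / 79959.8 = -0.0048462° = -17.446″.

Δλ = -17.4″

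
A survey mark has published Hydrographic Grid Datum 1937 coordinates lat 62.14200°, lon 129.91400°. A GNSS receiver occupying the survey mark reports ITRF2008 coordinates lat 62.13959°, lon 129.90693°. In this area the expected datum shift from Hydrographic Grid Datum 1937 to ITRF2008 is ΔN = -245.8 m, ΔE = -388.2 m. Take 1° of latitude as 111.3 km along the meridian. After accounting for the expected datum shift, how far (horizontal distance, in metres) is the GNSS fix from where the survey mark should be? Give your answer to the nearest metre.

30 m

Observed coordinate differences: Δφ = -0.00241°, Δλ = -0.00707°.
Converting to metres (1° lat = 111300 m, cos φ = 0.467282): observed ΔN = -268.2 m, observed ΔE = -367.7 m.
Subtracting the expected shift leaves a residual of -268.2 − (-245.8) = -22.4 m north and -367.7 − (-388.2) = 20.5 m east.
Residual distance = √((-22.4)² + 20.5²) = 30.4 m.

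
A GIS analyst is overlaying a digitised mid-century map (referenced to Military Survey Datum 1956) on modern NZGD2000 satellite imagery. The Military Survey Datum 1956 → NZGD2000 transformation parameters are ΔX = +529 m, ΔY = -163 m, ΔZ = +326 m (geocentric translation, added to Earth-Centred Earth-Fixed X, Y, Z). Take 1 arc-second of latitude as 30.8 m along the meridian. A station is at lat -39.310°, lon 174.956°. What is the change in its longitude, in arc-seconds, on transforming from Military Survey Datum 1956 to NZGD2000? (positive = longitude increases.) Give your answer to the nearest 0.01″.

sin φ = -0.633516, cos φ = 0.773730, sin λ = 0.087921, cos λ = -0.996127.
East component: ΔE = −sin λ·ΔX + cos λ·ΔY = −(0.087921)(529) + (-0.996127)(-163) = 115.86 m.
1° of latitude spans 3600 × 30.80 = 110880 m; at latitude φ, 1° of longitude spans that × cos φ = 85791.1 m, so Δλ = 115.86 / 85791.1 × 3600 = 4.862″.

Δλ = 4.86″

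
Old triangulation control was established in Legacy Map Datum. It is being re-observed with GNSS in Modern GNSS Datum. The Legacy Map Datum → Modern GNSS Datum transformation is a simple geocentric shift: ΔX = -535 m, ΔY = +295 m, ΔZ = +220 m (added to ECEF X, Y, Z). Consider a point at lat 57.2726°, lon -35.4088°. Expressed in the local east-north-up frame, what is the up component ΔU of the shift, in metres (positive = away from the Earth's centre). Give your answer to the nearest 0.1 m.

ΔU = -143.1 m

At φ = 57.2726°, λ = -35.4088°: sin φ = 0.841252, cos φ = 0.540643, sin λ = -0.579406, cos λ = 0.815039.
ΔU = cos φ cos λ·ΔX + cos φ sin λ·ΔY + sin φ·ΔZ = (0.540643)(0.815039)(-535) + (0.540643)(-0.579406)(295) + (0.841252)(220) = -143.08 m.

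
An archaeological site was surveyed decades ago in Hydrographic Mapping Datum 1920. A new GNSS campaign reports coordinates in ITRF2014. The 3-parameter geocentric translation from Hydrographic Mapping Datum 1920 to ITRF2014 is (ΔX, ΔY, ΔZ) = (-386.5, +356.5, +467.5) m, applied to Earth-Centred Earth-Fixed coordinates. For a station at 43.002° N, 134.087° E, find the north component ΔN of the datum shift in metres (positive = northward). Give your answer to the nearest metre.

ΔN = -16 m

The local north axis is (−sin φ cos λ, −sin φ sin λ, cos φ), giving ΔN = -183.401 − 174.645 + 341.897 = -16.15 m.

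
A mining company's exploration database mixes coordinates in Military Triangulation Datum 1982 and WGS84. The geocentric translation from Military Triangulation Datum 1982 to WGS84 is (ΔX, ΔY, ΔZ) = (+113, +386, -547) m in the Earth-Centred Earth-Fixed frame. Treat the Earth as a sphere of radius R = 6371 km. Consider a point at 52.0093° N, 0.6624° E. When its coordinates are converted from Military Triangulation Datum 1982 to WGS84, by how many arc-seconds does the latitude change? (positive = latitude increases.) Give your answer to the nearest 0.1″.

Δφ = -13.9″

sin φ = 0.788111, cos φ = 0.615534, sin λ = 0.011561, cos λ = 0.999933.
North component: ΔN = −sin φ cos λ·ΔX − sin φ sin λ·ΔY + cos φ·ΔZ = −(0.788111)(0.999933)(113) − (0.788111)(0.011561)(386) + (0.615534)(-547) = -429.26 m.
1° of latitude spans πR/180 = 111195 m, so Δφ = -429.26 / 111195 × 3600 = -13.898″.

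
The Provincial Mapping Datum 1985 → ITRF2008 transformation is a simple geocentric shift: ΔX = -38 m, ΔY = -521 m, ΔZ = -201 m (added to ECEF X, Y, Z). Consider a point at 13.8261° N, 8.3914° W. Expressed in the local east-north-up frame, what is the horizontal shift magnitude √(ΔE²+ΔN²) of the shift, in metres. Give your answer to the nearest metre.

560 m

The local east axis at (φ, λ) is (−sin λ, cos λ, 0), so ΔE = −sin(-8.3914°)·(-38) + cos(-8.3914°)·(-521) = -520.97 m.
The local north axis is (−sin φ cos λ, −sin φ sin λ, cos φ), giving ΔN = 8.984 − 18.170 − 195.176 = -204.36 m.
Horizontal magnitude = √(ΔE² + ΔN²) = √((-520.97)² + (-204.36)²) = 559.62 m.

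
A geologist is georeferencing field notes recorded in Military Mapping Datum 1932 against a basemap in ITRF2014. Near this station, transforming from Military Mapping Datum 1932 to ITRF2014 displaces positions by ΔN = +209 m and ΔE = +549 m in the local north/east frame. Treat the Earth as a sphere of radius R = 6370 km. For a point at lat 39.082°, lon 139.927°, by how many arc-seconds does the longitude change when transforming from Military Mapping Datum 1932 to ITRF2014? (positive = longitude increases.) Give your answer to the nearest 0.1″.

Δλ = 22.9″

At latitude 39.082°, cos φ = 0.776245.
One radian of longitude at latitude φ spans R cos φ, so Δλ = ΔE / (R cos φ) = 549.0 / (6370000 × 0.776245) = 1.1103e-04 rad = 22.901″.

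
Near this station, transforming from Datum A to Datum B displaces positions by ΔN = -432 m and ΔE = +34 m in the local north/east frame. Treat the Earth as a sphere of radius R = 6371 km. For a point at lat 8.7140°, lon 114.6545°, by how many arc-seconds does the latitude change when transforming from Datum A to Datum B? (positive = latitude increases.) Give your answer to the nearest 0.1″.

On a sphere of radius R, 1 rad of latitude = R, so Δφ = ΔN / R = -432.0 / 6371000 = -6.7807e-05 rad = -13.986″.

Δφ = -14.0″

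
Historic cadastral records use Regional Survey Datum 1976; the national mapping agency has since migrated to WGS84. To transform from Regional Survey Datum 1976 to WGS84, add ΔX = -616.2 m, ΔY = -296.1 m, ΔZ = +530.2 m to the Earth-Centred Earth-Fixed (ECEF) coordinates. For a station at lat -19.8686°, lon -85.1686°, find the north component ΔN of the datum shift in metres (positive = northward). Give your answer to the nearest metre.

At φ = -19.8686°, λ = -85.1686°: sin φ = -0.339864, cos φ = 0.940475, sin λ = -0.996447, cos λ = 0.084224.
ΔN = −sin φ cos λ·ΔX − sin φ sin λ·ΔY + cos φ·ΔZ = −(-0.339864)(0.084224)(-616.2) − (-0.339864)(-0.996447)(-296.1) + (0.940475)(530.2) = 581.28 m.

ΔN = 581 m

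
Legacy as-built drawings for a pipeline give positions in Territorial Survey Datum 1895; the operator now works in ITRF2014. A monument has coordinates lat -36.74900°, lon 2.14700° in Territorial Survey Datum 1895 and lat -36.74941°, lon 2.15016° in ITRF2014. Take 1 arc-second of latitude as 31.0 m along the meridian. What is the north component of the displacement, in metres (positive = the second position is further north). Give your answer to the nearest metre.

ΔN = -46 m

Δφ = -36.74941° − -36.74900° = -0.00041°; Δλ = 2.15016° − 2.14700° = +0.00316°.
1° of latitude = 3600 × 31.00 = 111600 m.
ΔN = Δφ × 111600 = -45.8 m; ΔE = Δλ × 111600 × cos(-36.74900°) = +0.00316 × 111600 × 0.801264 = 282.6 m.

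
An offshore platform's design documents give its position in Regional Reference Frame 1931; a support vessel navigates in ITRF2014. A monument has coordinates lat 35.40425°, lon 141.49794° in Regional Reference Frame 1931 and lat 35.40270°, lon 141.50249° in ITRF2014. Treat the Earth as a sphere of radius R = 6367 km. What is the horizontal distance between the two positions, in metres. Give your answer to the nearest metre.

447 m

Δφ = 35.40270° − 35.40425° = -0.00155°; Δλ = 141.50249° − 141.49794° = +0.00455°.
1° along a meridian = πR/180 = 111125 m.
ΔN = Δφ × 111125 = -172.2 m; ΔE = Δλ × 111125 × cos(35.40425°) = +0.00455 × 111125 × 0.815085 = 412.1 m.
Distance = √(ΔE² + ΔN²) = √(412.1² + (-172.2)²) = 446.7 m.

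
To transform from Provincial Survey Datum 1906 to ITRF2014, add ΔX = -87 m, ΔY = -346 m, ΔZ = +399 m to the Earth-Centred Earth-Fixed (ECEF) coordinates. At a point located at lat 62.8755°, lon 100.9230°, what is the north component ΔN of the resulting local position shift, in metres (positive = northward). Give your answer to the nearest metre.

The local north axis is (−sin φ cos λ, −sin φ sin λ, cos φ), giving ΔN = -14.672 + 302.367 + 181.914 = 469.61 m.

ΔN = 470 m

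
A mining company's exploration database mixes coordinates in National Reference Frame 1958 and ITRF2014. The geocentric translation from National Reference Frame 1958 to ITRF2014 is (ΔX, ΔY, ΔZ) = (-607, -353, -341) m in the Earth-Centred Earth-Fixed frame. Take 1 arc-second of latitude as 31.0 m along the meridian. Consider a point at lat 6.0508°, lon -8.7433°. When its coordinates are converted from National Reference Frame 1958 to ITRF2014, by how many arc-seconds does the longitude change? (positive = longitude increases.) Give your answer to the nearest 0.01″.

Δλ = -14.31″

sin φ = 0.105410, cos φ = 0.994429, sin λ = -0.152008, cos λ = 0.988379.
East component: ΔE = −sin λ·ΔX + cos λ·ΔY = −(-0.152008)(-607) + (0.988379)(-353) = -441.17 m.
1° of latitude spans 3600 × 31.00 = 111600 m; at latitude φ, 1° of longitude spans that × cos φ = 110978.3 m, so Δλ = -441.17 / 110978.3 × 3600 = -14.311″.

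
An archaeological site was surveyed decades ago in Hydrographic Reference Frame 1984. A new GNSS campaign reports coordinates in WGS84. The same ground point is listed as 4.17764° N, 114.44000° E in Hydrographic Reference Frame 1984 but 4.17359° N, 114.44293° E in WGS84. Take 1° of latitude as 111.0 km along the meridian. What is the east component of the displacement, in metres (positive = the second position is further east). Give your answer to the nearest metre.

ΔE = 324 m

Δφ = 4.17359° − 4.17764° = -0.00405°; Δλ = 114.44293° − 114.44000° = +0.00293°.
ΔN = Δφ × 111000 = -449.6 m; ΔE = Δλ × 111000 × cos(4.17764°) = +0.00293 × 111000 × 0.997343 = 324.4 m.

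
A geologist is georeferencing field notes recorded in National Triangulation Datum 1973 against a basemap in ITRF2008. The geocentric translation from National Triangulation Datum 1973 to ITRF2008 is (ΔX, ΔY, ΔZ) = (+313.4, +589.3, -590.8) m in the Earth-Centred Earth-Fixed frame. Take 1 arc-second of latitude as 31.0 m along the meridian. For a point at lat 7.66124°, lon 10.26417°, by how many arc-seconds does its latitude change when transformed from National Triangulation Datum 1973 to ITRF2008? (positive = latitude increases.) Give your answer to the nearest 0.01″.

sin φ = 0.133316, cos φ = 0.991074, sin λ = 0.178187, cos λ = 0.983997.
North component: ΔN = −sin φ cos λ·ΔX − sin φ sin λ·ΔY + cos φ·ΔZ = −(0.133316)(0.983997)(313.4) − (0.133316)(0.178187)(589.3) + (0.991074)(-590.8) = -640.64 m.
1° of latitude spans 3600 × 31.00 = 111600 m, so Δφ = -640.64 / 111600 × 3600 = -20.666″.

Δφ = -20.67″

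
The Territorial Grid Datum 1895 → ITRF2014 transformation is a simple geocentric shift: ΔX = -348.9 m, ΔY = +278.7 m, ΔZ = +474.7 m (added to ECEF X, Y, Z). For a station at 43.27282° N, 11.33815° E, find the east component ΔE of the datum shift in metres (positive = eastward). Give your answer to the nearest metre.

At φ = 43.27282°, λ = 11.33815°: sin φ = 0.685473, cos φ = 0.728098, sin λ = 0.196599, cos λ = 0.980484.
ΔE = −sin λ·ΔX + cos λ·ΔY = −(0.196599)·(-348.9) + (0.980484)·(278.7) = 341.85 m.

ΔE = 342 m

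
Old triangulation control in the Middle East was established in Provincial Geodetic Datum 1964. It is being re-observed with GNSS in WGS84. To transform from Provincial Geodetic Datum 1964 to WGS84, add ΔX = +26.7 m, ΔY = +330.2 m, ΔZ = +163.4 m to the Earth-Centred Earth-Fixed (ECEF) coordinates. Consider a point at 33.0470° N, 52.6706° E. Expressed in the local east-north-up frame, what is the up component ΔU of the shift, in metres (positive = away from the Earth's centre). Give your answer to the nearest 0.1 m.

ΔU = 322.8 m

The local up (radial) axis is (cos φ cos λ, cos φ sin λ, sin φ), giving ΔU = 13.571 + 220.086 + 89.106 = 322.76 m.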